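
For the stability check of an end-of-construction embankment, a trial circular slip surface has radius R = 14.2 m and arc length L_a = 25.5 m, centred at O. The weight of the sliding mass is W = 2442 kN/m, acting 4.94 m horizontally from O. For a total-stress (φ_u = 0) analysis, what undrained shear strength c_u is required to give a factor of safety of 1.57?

c_u = 52.3 kPa

FS = c_u·L_a·R / (W·d), so c_u = FS·W·d / (L_a·R).
c_u = 1.57·2442·4.94 / (25.50·14.2) = 18939.7 / 362.10 = 52.31 kPa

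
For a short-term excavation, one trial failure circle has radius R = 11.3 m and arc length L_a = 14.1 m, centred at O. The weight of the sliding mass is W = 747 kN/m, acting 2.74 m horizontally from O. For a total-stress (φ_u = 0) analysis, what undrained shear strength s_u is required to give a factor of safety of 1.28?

s_u = 16.4 kPa

FS = s_u·L_a·R / (W·d), so s_u = FS·W·d / (L_a·R).
s_u = 1.28·747·2.74 / (14.10·11.3) = 2619.9 / 159.33 = 16.44 kPa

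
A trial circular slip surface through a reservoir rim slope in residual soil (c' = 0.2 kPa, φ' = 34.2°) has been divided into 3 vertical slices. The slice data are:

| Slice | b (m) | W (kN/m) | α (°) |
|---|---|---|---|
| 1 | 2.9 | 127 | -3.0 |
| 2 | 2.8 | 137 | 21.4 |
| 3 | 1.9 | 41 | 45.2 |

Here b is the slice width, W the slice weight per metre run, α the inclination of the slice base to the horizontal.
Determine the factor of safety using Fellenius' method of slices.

FS = 2.68

Ordinary method of slices: FS = Σ[c'·Δl_i + (W_i cosα_i)·tanφ'] / Σ W_i sinα_i, with Δl_i = b_i / cosα_i.
Slice 1: Δl = 2.9/cos(-3.0°) = 2.904 m; N'_1 = 127·cos(-3.0°) = 126.8; c'Δl = 0.58; W sinα = -6.6
Slice 2: Δl = 2.8/cos21.4° = 3.007 m; N'_2 = 137·cos21.4° = 127.6; c'Δl = 0.60; W sinα = 50.0
Slice 3: Δl = 1.9/cos45.2° = 2.696 m; N'_3 = 41·cos45.2° = 28.9; c'Δl = 0.54; W sinα = 29.1
Σc'Δl = 1.7 kN/m; ΣN' = 283.3 kN/m; ΣW sinα = 72.4 kN/m
Resisting = 1.7 + 283.3·tan34.2° = 1.7 + 192.5 = 194.2 kN/m
FS = 194.2 / 72.4 = 2.682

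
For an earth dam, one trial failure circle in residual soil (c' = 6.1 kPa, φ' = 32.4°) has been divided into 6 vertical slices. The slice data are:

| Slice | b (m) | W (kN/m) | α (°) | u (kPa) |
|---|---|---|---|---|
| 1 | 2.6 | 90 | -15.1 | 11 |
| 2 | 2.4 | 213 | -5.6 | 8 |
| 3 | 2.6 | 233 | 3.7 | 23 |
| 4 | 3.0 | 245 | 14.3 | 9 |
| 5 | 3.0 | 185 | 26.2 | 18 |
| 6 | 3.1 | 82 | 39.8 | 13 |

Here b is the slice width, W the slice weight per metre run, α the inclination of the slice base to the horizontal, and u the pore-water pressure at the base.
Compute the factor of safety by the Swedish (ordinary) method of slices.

Ordinary method of slices: FS = Σ[c'·Δl_i + (W_i cosα_i − u_i·Δl_i)·tanφ'] / Σ W_i sinα_i, with Δl_i = b_i / cosα_i.
Slice 1: Δl = 2.6/cos(-15.1°) = 2.693 m; N'_1 = 90·cos(-15.1°) − 11·2.693 = 57.3; c'Δl = 16.43; W sinα = -23.4
Slice 2: Δl = 2.4/cos(-5.6°) = 2.412 m; N'_2 = 213·cos(-5.6°) − 8·2.412 = 192.7; c'Δl = 14.71; W sinα = -20.8
Slice 3: Δl = 2.6/cos3.7° = 2.605 m; N'_3 = 233·cos3.7° − 23·2.605 = 172.6; c'Δl = 15.89; W sinα = 15.0
Slice 4: Δl = 3.0/cos14.3° = 3.096 m; N'_4 = 245·cos14.3° − 9·3.096 = 209.5; c'Δl = 18.89; W sinα = 60.5
Slice 5: Δl = 3.0/cos26.2° = 3.344 m; N'_5 = 185·cos26.2° − 18·3.344 = 105.8; c'Δl = 20.40; W sinα = 81.7
Slice 6: Δl = 3.1/cos39.8° = 4.035 m; N'_6 = 82·cos39.8° − 13·4.035 = 10.5; c'Δl = 24.61; W sinα = 52.5
Σc'Δl = 110.9 kN/m; ΣN' = 748.5 kN/m; ΣW sinα = 165.5 kN/m
Resisting = 110.9 + 748.5·tan32.4° = 110.9 + 475.0 = 585.9 kN/m
FS = 585.9 / 165.5 = 3.540

FS = 3.54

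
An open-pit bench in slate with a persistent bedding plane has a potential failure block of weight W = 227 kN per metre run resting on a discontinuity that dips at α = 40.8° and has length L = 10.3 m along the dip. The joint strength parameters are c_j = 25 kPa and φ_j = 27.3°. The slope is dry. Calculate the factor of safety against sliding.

Resolving the block weight along and normal to the plane and applying the Mohr–Coulomb strength on the joint:
N' = W cosα = 227·cos40.8° = 171.8 kN/m
Driving force T = W sinα = 227·sin40.8° = 148.3 kN/m
Resisting force R = c_j·L + N'·tanφ_j = 25·10.3 + 171.8·tan27.3° = 257.5 + 88.7 = 346.2 kN/m
FS = R / T = 346.2 / 148.3 = 2.334

FS = 2.33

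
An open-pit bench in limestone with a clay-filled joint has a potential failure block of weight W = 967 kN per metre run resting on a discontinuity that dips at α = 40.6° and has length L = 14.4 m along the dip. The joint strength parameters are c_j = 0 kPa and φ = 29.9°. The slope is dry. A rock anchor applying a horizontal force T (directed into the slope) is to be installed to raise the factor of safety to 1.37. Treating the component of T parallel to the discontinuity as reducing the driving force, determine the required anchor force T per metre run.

Resolving forces along and normal to the sliding plane, with the horizontal anchor force T adding T·sinα to the effective normal force and T·cosα acting up the plane against the driving force:
FS = [c_jL + (W cosα + T sinα) tanφ] / [W sinα − T cosα]
Without the anchor: N' = 734.2 kN/m, driving T_d = 629.3 kN/m, resisting R = 0·14.4 + 734.2·tan29.9° = 422.2 kN/m, FS = 0.67.
Setting FS = 1.37 and solving for T:
1.37·(629.3 − T cos40.6°) = 422.2 + T sin40.6°·tan29.9°
T·(sin40.6°·tan29.9° + 1.37·cos40.6°) = 1.37·629.3 − 422.2
T·(0.6508·0.5750 + 1.37·0.7593) = 862.1 − 422.2 = 439.9
T·1.4144 = 439.9
T = 311.0 kN/m

T = 311 kN/m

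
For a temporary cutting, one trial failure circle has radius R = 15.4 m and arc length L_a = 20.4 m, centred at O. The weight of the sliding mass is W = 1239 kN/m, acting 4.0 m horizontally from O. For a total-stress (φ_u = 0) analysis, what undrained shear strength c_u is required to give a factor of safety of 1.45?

FS = c_u·L_a·R / (W·d), so c_u = FS·W·d / (L_a·R).
c_u = 1.45·1239·4.0 / (20.40·15.4) = 7186.2 / 314.16 = 22.87 kPa

c_u = 22.9 kPa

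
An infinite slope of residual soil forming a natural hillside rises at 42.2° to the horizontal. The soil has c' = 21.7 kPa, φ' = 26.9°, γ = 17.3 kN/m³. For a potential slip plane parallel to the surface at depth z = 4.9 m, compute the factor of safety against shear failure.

FS = 1.07

For an infinite slope with a slip plane parallel to the surface (no pore pressure): FS = [c' + γz cos²β tanφ'] / [γz sinβ cosβ].
γz = 17.3·4.9 = 84.77 kN/m²
Numerator = 21.7 + 84.77·cos²42.2°·tan26.9° = 21.7 + 84.77·0.5488·0.5073 = 45.301 kPa
Denominator = 84.77·sin42.2°·cos42.2° = 84.77·0.6717·0.7408 = 42.183 kPa
FS = 45.301 / 42.183 = 1.074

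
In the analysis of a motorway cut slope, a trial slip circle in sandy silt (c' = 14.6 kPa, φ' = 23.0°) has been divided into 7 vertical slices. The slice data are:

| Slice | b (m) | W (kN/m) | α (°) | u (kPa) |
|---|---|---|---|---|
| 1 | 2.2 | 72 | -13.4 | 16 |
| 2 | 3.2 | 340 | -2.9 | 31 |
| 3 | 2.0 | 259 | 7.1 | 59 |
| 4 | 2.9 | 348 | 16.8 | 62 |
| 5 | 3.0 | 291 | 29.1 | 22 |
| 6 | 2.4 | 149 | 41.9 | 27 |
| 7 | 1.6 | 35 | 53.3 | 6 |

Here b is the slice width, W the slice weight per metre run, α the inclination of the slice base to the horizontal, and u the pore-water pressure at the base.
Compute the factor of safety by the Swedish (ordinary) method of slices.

Ordinary method of slices: FS = Σ[c'·Δl_i + (W_i cosα_i − u_i·Δl_i)·tanφ'] / Σ W_i sinα_i, with Δl_i = b_i / cosα_i.
Slice 1: Δl = 2.2/cos(-13.4°) = 2.262 m; N'_1 = 72·cos(-13.4°) − 16·2.262 = 33.9; c'Δl = 33.02; W sinα = -16.7
Slice 2: Δl = 3.2/cos(-2.9°) = 3.204 m; N'_2 = 340·cos(-2.9°) − 31·3.204 = 240.2; c'Δl = 46.78; W sinα = -17.2
Slice 3: Δl = 2.0/cos7.1° = 2.015 m; N'_3 = 259·cos7.1° − 59·2.015 = 138.1; c'Δl = 29.43; W sinα = 32.0
Slice 4: Δl = 2.9/cos16.8° = 3.029 m; N'_4 = 348·cos16.8° − 62·3.029 = 145.3; c'Δl = 44.23; W sinα = 100.6
Slice 5: Δl = 3.0/cos29.1° = 3.433 m; N'_5 = 291·cos29.1° − 22·3.433 = 178.7; c'Δl = 50.13; W sinα = 141.5
Slice 6: Δl = 2.4/cos41.9° = 3.224 m; N'_6 = 149·cos41.9° − 27·3.224 = 23.8; c'Δl = 47.08; W sinα = 99.5
Slice 7: Δl = 1.6/cos53.3° = 2.677 m; N'_7 = 35·cos53.3° − 6·2.677 = 4.9; c'Δl = 39.09; W sinα = 28.1
Σc'Δl = 289.7 kN/m; ΣN' = 765.0 kN/m; ΣW sinα = 367.8 kN/m
Resisting = 289.7 + 765.0·tan23.0° = 289.7 + 324.7 = 614.4 kN/m
FS = 614.4 / 367.8 = 1.671

FS = 1.67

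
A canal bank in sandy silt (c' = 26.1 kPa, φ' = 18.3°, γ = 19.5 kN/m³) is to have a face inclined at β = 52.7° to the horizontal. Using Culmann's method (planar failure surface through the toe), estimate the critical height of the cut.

Culmann's analysis gives the critical failure plane at α_cr = (β + φ')/2 = (52.7 + 18.3)/2 = 35.5°, and the critical height
H_c = (4c'/γ) · sinβ cosφ' / [1 − cos(β − φ')]
    = (4·26.1/19.5) · sin52.7°·cos18.3° / [1 − cos(34.4°)]
    = 5.354 · 0.7955·0.9494 / [1 − 0.8251]
    = 5.354 · 0.7552 / 0.1749
    = 23.12 m

H_c = 23.12 m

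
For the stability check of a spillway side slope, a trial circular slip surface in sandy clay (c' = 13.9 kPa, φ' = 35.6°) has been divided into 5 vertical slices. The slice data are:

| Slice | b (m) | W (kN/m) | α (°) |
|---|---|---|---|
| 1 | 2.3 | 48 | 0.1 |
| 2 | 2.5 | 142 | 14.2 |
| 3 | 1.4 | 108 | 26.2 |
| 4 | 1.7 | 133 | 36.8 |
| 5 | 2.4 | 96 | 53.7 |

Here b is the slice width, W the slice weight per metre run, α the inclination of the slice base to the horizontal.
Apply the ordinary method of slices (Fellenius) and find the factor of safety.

FS = 2.06

Ordinary method of slices: FS = Σ[c'·Δl_i + (W_i cosα_i)·tanφ'] / Σ W_i sinα_i, with Δl_i = b_i / cosα_i.
Slice 1: Δl = 2.3/cos0.1° = 2.300 m; N'_1 = 48·cos0.1° = 48.0; c'Δl = 31.97; W sinα = 0.1
Slice 2: Δl = 2.5/cos14.2° = 2.579 m; N'_2 = 142·cos14.2° = 137.7; c'Δl = 35.85; W sinα = 34.8
Slice 3: Δl = 1.4/cos26.2° = 1.560 m; N'_3 = 108·cos26.2° = 96.9; c'Δl = 21.69; W sinα = 47.7
Slice 4: Δl = 1.7/cos36.8° = 2.123 m; N'_4 = 133·cos36.8° = 106.5; c'Δl = 29.51; W sinα = 79.7
Slice 5: Δl = 2.4/cos53.7° = 4.054 m; N'_5 = 96·cos53.7° = 56.8; c'Δl = 56.35; W sinα = 77.4
Σc'Δl = 175.4 kN/m; ΣN' = 445.9 kN/m; ΣW sinα = 239.6 kN/m
Resisting = 175.4 + 445.9·tan35.6° = 175.4 + 319.2 = 494.6 kN/m
FS = 494.6 / 239.6 = 2.064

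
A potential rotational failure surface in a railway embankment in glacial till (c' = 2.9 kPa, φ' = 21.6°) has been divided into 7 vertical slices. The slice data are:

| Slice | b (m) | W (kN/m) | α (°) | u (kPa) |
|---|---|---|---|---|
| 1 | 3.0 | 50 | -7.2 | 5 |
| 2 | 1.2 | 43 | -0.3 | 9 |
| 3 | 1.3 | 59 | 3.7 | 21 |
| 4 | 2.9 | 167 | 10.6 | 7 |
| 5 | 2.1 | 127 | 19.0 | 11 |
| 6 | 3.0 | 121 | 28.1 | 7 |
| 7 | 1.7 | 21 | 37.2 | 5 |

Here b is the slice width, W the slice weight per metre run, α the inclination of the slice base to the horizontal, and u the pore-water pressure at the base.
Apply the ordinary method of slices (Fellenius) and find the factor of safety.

FS = 1.55

Ordinary method of slices: FS = Σ[c'·Δl_i + (W_i cosα_i − u_i·Δl_i)·tanφ'] / Σ W_i sinα_i, with Δl_i = b_i / cosα_i.
Slice 1: Δl = 3.0/cos(-7.2°) = 3.024 m; N'_1 = 50·cos(-7.2°) − 5·3.024 = 34.5; c'Δl = 8.77; W sinα = -6.3
Slice 2: Δl = 1.2/cos(-0.3°) = 1.200 m; N'_2 = 43·cos(-0.3°) − 9·1.200 = 32.2; c'Δl = 3.48; W sinα = -0.2
Slice 3: Δl = 1.3/cos3.7° = 1.303 m; N'_3 = 59·cos3.7° − 21·1.303 = 31.5; c'Δl = 3.78; W sinα = 3.8
Slice 4: Δl = 2.9/cos10.6° = 2.950 m; N'_4 = 167·cos10.6° − 7·2.950 = 143.5; c'Δl = 8.56; W sinα = 30.7
Slice 5: Δl = 2.1/cos19.0° = 2.221 m; N'_5 = 127·cos19.0° − 11·2.221 = 95.6; c'Δl = 6.44; W sinα = 41.3
Slice 6: Δl = 3.0/cos28.1° = 3.401 m; N'_6 = 121·cos28.1° − 7·3.401 = 82.9; c'Δl = 9.86; W sinα = 57.0
Slice 7: Δl = 1.7/cos37.2° = 2.134 m; N'_7 = 21·cos37.2° − 5·2.134 = 6.1; c'Δl = 6.19; W sinα = 12.7
Σc'Δl = 47.1 kN/m; ΣN' = 426.3 kN/m; ΣW sinα = 139.1 kN/m
Resisting = 47.1 + 426.3·tan21.6° = 47.1 + 168.8 = 215.9 kN/m
FS = 215.9 / 139.1 = 1.552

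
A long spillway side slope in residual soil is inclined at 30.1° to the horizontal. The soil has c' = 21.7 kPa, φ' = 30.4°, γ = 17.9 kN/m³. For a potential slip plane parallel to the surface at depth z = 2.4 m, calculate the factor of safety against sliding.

For an infinite slope with a slip plane parallel to the surface (no pore pressure): FS = [c' + γz cos²β tanφ'] / [γz sinβ cosβ].
γz = 17.9·2.4 = 42.96 kN/m²
Numerator = 21.7 + 42.96·cos²30.1°·tan30.4° = 21.7 + 42.96·0.7485·0.5867 = 40.565 kPa
Denominator = 42.96·sin30.1°·cos30.1° = 42.96·0.5015·0.8652 = 18.640 kPa
FS = 40.565 / 18.640 = 2.176

FS = 2.18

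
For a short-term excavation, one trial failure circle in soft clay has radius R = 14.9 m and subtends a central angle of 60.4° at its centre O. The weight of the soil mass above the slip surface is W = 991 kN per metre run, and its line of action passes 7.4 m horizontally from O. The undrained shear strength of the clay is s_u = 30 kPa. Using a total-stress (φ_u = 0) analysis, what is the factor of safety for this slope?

Taking moments about the centre O, the resisting moment is provided by the undrained shear strength acting along the arc:
Arc length L_a = R·θ = 14.9·(60.4°·π/180) = 14.9·1.0542 = 15.71 m
M_R = s_u·L_a·R = 30·15.71·14.9 = 7021.1 kN·m/m
M_D = W·d = 991·7.4 = 7333.4 kN·m/m
FS = M_R / M_D = 7021.1 / 7333.4 = 0.957

FS = 0.96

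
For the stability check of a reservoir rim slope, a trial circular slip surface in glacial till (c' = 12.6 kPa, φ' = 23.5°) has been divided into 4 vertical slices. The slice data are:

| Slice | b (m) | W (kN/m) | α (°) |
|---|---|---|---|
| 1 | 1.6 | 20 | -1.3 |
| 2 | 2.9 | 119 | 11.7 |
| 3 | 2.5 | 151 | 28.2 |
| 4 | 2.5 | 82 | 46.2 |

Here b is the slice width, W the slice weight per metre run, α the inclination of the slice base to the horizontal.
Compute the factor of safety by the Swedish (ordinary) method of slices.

Ordinary method of slices: FS = Σ[c'·Δl_i + (W_i cosα_i)·tanφ'] / Σ W_i sinα_i, with Δl_i = b_i / cosα_i.
Slice 1: Δl = 1.6/cos(-1.3°) = 1.600 m; N'_1 = 20·cos(-1.3°) = 20.0; c'Δl = 20.17; W sinα = -0.5
Slice 2: Δl = 2.9/cos11.7° = 2.962 m; N'_2 = 119·cos11.7° = 116.5; c'Δl = 37.32; W sinα = 24.1
Slice 3: Δl = 2.5/cos28.2° = 2.837 m; N'_3 = 151·cos28.2° = 133.1; c'Δl = 35.74; W sinα = 71.4
Slice 4: Δl = 2.5/cos46.2° = 3.612 m; N'_4 = 82·cos46.2° = 56.8; c'Δl = 45.51; W sinα = 59.2
Σc'Δl = 138.7 kN/m; ΣN' = 326.4 kN/m; ΣW sinα = 154.2 kN/m
Resisting = 138.7 + 326.4·tan23.5° = 138.7 + 141.9 = 280.6 kN/m
FS = 280.6 / 154.2 = 1.820

FS = 1.82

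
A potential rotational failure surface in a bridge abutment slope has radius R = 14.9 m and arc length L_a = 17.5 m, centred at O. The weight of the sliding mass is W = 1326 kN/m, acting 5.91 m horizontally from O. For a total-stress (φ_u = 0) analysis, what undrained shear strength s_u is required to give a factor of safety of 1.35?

FS = s_u·L_a·R / (W·d), so s_u = FS·W·d / (L_a·R).
s_u = 1.35·1326·5.91 / (17.50·14.9) = 10579.5 / 260.75 = 40.57 kPa

s_u = 40.6 kPa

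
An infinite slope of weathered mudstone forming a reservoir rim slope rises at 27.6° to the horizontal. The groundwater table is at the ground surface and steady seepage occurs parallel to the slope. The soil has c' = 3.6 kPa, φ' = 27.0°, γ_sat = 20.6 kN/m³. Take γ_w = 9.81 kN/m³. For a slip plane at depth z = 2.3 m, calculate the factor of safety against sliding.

FS = 0.70

With seepage parallel to the slope and the water table at the surface, the effective normal stress on the slip plane uses the buoyant unit weight γ' = γ_sat − γ_w while the driving shear stress uses γ_sat:
FS = [c' + γ' z cos²β tanφ'] / [γ_sat z sinβ cosβ]
γ' = 20.6 − 9.81 = 10.79 kN/m³
Numerator = 3.6 + 10.79·2.3·cos²27.6°·tan27.0° = 3.6 + 10.79·2.3·0.7854·0.5095 = 13.531 kPa
Denominator = 20.6·2.3·sin27.6°·cos27.6° = 20.6·2.3·0.4633·0.8862 = 19.453 kPa
FS = 13.531 / 19.453 = 0.696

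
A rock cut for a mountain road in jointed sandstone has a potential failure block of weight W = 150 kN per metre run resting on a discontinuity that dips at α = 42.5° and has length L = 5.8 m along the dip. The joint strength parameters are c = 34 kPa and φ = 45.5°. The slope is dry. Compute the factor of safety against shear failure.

Resolving the block weight along and normal to the plane and applying the Mohr–Coulomb strength on the joint:
N' = W cosα = 150·cos42.5° = 110.6 kN/m
Driving force T = W sinα = 150·sin42.5° = 101.3 kN/m
Resisting force R = c·L + N'·tanφ = 34·5.8 + 110.6·tan45.5° = 197.2 + 112.5 = 309.7 kN/m
FS = R / T = 309.7 / 101.3 = 3.056

FS = 3.06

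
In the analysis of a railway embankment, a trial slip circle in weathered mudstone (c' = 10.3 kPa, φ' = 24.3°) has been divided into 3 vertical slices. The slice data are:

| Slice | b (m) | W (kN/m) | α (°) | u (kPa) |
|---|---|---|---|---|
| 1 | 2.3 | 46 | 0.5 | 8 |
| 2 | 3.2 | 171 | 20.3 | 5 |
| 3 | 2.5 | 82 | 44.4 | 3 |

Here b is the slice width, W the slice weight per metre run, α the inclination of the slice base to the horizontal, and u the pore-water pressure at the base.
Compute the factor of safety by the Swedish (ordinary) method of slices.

FS = 1.65

Ordinary method of slices: FS = Σ[c'·Δl_i + (W_i cosα_i − u_i·Δl_i)·tanφ'] / Σ W_i sinα_i, with Δl_i = b_i / cosα_i.
Slice 1: Δl = 2.3/cos0.5° = 2.300 m; N'_1 = 46·cos0.5° − 8·2.300 = 27.6; c'Δl = 23.69; W sinα = 0.4
Slice 2: Δl = 3.2/cos20.3° = 3.412 m; N'_2 = 171·cos20.3° − 5·3.412 = 143.3; c'Δl = 35.14; W sinα = 59.3
Slice 3: Δl = 2.5/cos44.4° = 3.499 m; N'_3 = 82·cos44.4° − 3·3.499 = 48.1; c'Δl = 36.04; W sinα = 57.4
Σc'Δl = 94.9 kN/m; ΣN' = 219.0 kN/m; ΣW sinα = 117.1 kN/m
Resisting = 94.9 + 219.0·tan24.3° = 94.9 + 98.9 = 193.8 kN/m
FS = 193.8 / 117.1 = 1.655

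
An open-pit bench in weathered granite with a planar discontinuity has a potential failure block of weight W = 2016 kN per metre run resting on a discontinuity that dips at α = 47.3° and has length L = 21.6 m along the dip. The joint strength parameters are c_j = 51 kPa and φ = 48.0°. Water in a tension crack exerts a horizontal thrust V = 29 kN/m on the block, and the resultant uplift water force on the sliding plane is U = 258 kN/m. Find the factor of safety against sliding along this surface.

FS = 1.54

Resolving the block weight along and normal to the plane and applying the Mohr–Coulomb strength on the joint:
N' = W cosα − U − V sinα = 2016·cos47.3° − 258 − 29·sin47.3° = 1087.9 kN/m
Driving force T = W sinα + V cosα = 2016·sin47.3° + 29·cos47.3° = 1501.3 kN/m
Resisting force R = c_j·L + N'·tanφ = 51·21.6 + 1087.9·tan48.0° = 1101.6 + 1208.2 = 2309.8 kN/m
FS = R / T = 2309.8 / 1501.3 = 1.539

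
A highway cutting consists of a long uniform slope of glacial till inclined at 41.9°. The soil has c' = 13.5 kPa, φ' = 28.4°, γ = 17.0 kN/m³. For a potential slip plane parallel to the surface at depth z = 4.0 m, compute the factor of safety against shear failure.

For an infinite slope with a slip plane parallel to the surface (no pore pressure): FS = [c' + γz cos²β tanφ'] / [γz sinβ cosβ].
γz = 17.0·4.0 = 68.00 kN/m²
Numerator = 13.5 + 68.00·cos²41.9°·tan28.4° = 13.5 + 68.00·0.5540·0.5407 = 33.869 kPa
Denominator = 68.00·sin41.9°·cos41.9° = 68.00·0.6678·0.7443 = 33.801 kPa
FS = 33.869 / 33.801 = 1.002

FS = 1.00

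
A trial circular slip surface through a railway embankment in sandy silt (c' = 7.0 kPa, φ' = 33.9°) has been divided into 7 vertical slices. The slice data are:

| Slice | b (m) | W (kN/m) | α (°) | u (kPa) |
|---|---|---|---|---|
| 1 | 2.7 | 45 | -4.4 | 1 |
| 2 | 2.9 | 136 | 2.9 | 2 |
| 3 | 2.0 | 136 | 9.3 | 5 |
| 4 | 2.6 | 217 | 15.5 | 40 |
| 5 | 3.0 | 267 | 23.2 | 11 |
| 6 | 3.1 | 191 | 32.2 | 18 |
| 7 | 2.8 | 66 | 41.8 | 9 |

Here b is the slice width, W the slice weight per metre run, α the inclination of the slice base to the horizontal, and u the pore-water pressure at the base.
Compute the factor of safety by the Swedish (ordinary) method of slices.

FS = 1.88

Ordinary method of slices: FS = Σ[c'·Δl_i + (W_i cosα_i − u_i·Δl_i)·tanφ'] / Σ W_i sinα_i, with Δl_i = b_i / cosα_i.
Slice 1: Δl = 2.7/cos(-4.4°) = 2.708 m; N'_1 = 45·cos(-4.4°) − 1·2.708 = 42.2; c'Δl = 18.96; W sinα = -3.5
Slice 2: Δl = 2.9/cos2.9° = 2.904 m; N'_2 = 136·cos2.9° − 2·2.904 = 130.0; c'Δl = 20.33; W sinα = 6.9
Slice 3: Δl = 2.0/cos9.3° = 2.027 m; N'_3 = 136·cos9.3° − 5·2.027 = 124.1; c'Δl = 14.19; W sinα = 22.0
Slice 4: Δl = 2.6/cos15.5° = 2.698 m; N'_4 = 217·cos15.5° − 40·2.698 = 101.2; c'Δl = 18.89; W sinα = 58.0
Slice 5: Δl = 3.0/cos23.2° = 3.264 m; N'_5 = 267·cos23.2° − 11·3.264 = 209.5; c'Δl = 22.85; W sinα = 105.2
Slice 6: Δl = 3.1/cos32.2° = 3.663 m; N'_6 = 191·cos32.2° − 18·3.663 = 95.7; c'Δl = 25.64; W sinα = 101.8
Slice 7: Δl = 2.8/cos41.8° = 3.756 m; N'_7 = 66·cos41.8° − 9·3.756 = 15.4; c'Δl = 26.29; W sinα = 44.0
Σc'Δl = 147.1 kN/m; ΣN' = 718.0 kN/m; ΣW sinα = 334.4 kN/m
Resisting = 147.1 + 718.0·tan33.9° = 147.1 + 482.5 = 629.6 kN/m
FS = 629.6 / 334.4 = 1.883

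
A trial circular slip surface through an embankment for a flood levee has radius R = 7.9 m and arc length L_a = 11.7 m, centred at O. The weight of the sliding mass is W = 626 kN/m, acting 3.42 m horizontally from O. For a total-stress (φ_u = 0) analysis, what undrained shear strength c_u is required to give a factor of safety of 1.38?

FS = c_u·L_a·R / (W·d), so c_u = FS·W·d / (L_a·R).
c_u = 1.38·626·3.42 / (11.70·7.9) = 2954.5 / 92.43 = 31.96 kPa

c_u = 32.0 kPa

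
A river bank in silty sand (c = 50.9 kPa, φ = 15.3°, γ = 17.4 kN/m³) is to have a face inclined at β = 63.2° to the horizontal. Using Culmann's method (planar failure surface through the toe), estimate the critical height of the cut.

H_c = 30.57 m

Culmann's analysis gives the critical failure plane at α_cr = (β + φ)/2 = (63.2 + 15.3)/2 = 39.2°, and the critical height
H_c = (4c/γ) · sinβ cosφ / [1 − cos(β − φ)]
    = (4·50.9/17.4) · sin63.2°·cos15.3° / [1 − cos(47.9°)]
    = 11.701 · 0.8926·0.9646 / [1 − 0.6704]
    = 11.701 · 0.8610 / 0.3296
    = 30.57 m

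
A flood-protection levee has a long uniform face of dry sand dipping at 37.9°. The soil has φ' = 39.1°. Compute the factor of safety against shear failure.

For a dry cohesionless infinite slope the factor of safety is FS = tanφ' / tanβ.
FS = tan39.1° / tan37.9° = 0.8127 / 0.7785 = 1.044

FS = 1.04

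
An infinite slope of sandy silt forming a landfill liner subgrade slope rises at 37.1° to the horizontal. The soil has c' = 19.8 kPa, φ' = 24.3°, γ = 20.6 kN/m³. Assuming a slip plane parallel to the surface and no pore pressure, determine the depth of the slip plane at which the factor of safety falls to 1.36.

Setting FS = 1.36 in FS = [c' + γz cos²β tanφ'] / [γz sinβ cosβ] and solving for z:
z = c' / [γ cosβ (FS·sinβ − cosβ·tanφ')]
  = 19.8 / [20.6·cos37.1°·(1.36·sin37.1° − cos37.1°·tan24.3°)]
  = 19.8 / [20.6·0.7976·(1.36·0.6032 − 0.7976·0.4515)]
  = 19.8 / 7.5618 = 2.618 m

z = 2.62 m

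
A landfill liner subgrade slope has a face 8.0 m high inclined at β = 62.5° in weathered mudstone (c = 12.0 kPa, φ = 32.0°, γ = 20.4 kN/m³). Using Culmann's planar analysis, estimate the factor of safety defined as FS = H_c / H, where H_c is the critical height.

H_c = (4c/γ) · sinβ cosφ / [1 − cos(β − φ)]
    = (4·12.0/20.4) · sin62.5°·cos32.0° / [1 − cos30.5°]
    = 2.353 · 0.7522 / 0.1384 = 12.79 m
FS = H_c / H = 12.79 / 8.0 = 1.599

FS = 1.60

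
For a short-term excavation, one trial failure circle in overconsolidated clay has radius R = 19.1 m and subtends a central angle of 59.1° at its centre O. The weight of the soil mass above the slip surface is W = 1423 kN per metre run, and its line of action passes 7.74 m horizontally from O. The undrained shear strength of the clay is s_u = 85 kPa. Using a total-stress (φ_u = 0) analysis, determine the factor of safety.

Taking moments about the centre O, the resisting moment is provided by the undrained shear strength acting along the arc:
Arc length L_a = R·θ = 19.1·(59.1°·π/180) = 19.1·1.0315 = 19.70 m
M_R = s_u·L_a·R = 85·19.70·19.1 = 31985.3 kN·m/m
M_D = W·d = 1423·7.74 = 11014.0 kN·m/m
FS = M_R / M_D = 31985.3 / 11014.0 = 2.904

FS = 2.90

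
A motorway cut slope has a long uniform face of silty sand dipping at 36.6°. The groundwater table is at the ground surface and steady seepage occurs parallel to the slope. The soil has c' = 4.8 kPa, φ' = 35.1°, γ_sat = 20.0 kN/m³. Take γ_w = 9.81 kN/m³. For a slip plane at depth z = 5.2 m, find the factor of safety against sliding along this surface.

With seepage parallel to the slope and the water table at the surface, the effective normal stress on the slip plane uses the buoyant unit weight γ' = γ_sat − γ_w while the driving shear stress uses γ_sat:
FS = [c' + γ' z cos²β tanφ'] / [γ_sat z sinβ cosβ]
γ' = 20.0 − 9.81 = 10.19 kN/m³
Numerator = 4.8 + 10.19·5.2·cos²36.6°·tan35.1° = 4.8 + 10.19·5.2·0.6445·0.7028 = 28.802 kPa
Denominator = 20.0·5.2·sin36.6°·cos36.6° = 20.0·5.2·0.5962·0.8028 = 49.781 kPa
FS = 28.802 / 49.781 = 0.579

FS = 0.58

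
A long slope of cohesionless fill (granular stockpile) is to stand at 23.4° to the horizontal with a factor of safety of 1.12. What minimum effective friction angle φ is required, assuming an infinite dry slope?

φ = 25.9°

FS = tanφ/tanβ ⇒ tanφ = FS · tanβ = 1.12 · tan23.4° = 0.4847
φ = arctan(0.4847) = 25.86°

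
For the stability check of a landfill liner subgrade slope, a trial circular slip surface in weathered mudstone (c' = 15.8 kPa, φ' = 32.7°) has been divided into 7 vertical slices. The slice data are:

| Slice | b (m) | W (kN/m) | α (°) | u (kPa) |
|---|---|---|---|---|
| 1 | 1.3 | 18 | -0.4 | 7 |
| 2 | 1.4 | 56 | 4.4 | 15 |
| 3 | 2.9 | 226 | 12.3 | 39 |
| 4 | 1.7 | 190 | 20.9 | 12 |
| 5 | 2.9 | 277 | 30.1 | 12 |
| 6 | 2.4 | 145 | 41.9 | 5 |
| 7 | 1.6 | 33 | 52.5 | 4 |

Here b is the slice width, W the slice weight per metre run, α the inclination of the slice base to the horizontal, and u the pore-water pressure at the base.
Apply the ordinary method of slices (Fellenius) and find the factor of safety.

Ordinary method of slices: FS = Σ[c'·Δl_i + (W_i cosα_i − u_i·Δl_i)·tanφ'] / Σ W_i sinα_i, with Δl_i = b_i / cosα_i.
Slice 1: Δl = 1.3/cos(-0.4°) = 1.300 m; N'_1 = 18·cos(-0.4°) − 7·1.300 = 8.9; c'Δl = 20.54; W sinα = -0.1
Slice 2: Δl = 1.4/cos4.4° = 1.404 m; N'_2 = 56·cos4.4° − 15·1.404 = 34.8; c'Δl = 22.19; W sinα = 4.3
Slice 3: Δl = 2.9/cos12.3° = 2.968 m; N'_3 = 226·cos12.3° − 39·2.968 = 105.1; c'Δl = 46.90; W sinα = 48.1
Slice 4: Δl = 1.7/cos20.9° = 1.820 m; N'_4 = 190·cos20.9° − 12·1.820 = 155.7; c'Δl = 28.75; W sinα = 67.8
Slice 5: Δl = 2.9/cos30.1° = 3.352 m; N'_5 = 277·cos30.1° − 12·3.352 = 199.4; c'Δl = 52.96; W sinα = 138.9
Slice 6: Δl = 2.4/cos41.9° = 3.224 m; N'_6 = 145·cos41.9° − 5·3.224 = 91.8; c'Δl = 50.95; W sinα = 96.8
Slice 7: Δl = 1.6/cos52.5° = 2.628 m; N'_7 = 33·cos52.5° − 4·2.628 = 9.6; c'Δl = 41.53; W sinα = 26.2
Σc'Δl = 263.8 kN/m; ΣN' = 605.2 kN/m; ΣW sinα = 382.0 kN/m
Resisting = 263.8 + 605.2·tan32.7° = 263.8 + 388.5 = 652.3 kN/m
FS = 652.3 / 382.0 = 1.708

FS = 1.71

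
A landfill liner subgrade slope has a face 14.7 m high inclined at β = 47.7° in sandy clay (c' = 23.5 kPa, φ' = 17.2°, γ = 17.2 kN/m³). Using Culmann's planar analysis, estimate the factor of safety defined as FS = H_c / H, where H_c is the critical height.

FS = 1.90

H_c = (4c'/γ) · sinβ cosφ' / [1 − cos(β − φ')]
    = (4·23.5/17.2) · sin47.7°·cos17.2° / [1 − cos30.5°]
    = 5.465 · 0.7066 / 0.1384 = 27.91 m
FS = H_c / H = 27.91 / 14.7 = 1.898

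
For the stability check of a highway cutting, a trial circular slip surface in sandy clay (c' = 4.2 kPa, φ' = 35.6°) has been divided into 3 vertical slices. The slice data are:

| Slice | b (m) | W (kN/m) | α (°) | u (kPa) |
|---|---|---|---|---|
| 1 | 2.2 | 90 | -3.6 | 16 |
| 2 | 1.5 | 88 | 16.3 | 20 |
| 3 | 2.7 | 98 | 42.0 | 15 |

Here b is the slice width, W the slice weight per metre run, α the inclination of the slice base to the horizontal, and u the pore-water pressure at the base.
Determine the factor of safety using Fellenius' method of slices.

FS = 1.43

Ordinary method of slices: FS = Σ[c'·Δl_i + (W_i cosα_i − u_i·Δl_i)·tanφ'] / Σ W_i sinα_i, with Δl_i = b_i / cosα_i.
Slice 1: Δl = 2.2/cos(-3.6°) = 2.204 m; N'_1 = 90·cos(-3.6°) − 16·2.204 = 54.6; c'Δl = 9.26; W sinα = -5.7
Slice 2: Δl = 1.5/cos16.3° = 1.563 m; N'_2 = 88·cos16.3° − 20·1.563 = 53.2; c'Δl = 6.56; W sinα = 24.7
Slice 3: Δl = 2.7/cos42.0° = 3.633 m; N'_3 = 98·cos42.0° − 15·3.633 = 18.3; c'Δl = 15.26; W sinα = 65.6
Σc'Δl = 31.1 kN/m; ΣN' = 126.1 kN/m; ΣW sinα = 84.6 kN/m
Resisting = 31.1 + 126.1·tan35.6° = 31.1 + 90.3 = 121.4 kN/m
FS = 121.4 / 84.6 = 1.434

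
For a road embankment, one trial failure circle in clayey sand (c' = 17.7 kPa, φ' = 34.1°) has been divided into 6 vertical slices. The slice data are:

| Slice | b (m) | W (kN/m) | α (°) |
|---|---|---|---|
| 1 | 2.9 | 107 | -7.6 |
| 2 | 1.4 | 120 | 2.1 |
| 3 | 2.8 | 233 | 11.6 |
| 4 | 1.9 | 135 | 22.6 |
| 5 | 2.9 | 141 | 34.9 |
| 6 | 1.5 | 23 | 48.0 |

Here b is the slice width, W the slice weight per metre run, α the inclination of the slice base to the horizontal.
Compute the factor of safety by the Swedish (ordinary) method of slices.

FS = 4.00

Ordinary method of slices: FS = Σ[c'·Δl_i + (W_i cosα_i)·tanφ'] / Σ W_i sinα_i, with Δl_i = b_i / cosα_i.
Slice 1: Δl = 2.9/cos(-7.6°) = 2.926 m; N'_1 = 107·cos(-7.6°) = 106.1; c'Δl = 51.78; W sinα = -14.2
Slice 2: Δl = 1.4/cos2.1° = 1.401 m; N'_2 = 120·cos2.1° = 119.9; c'Δl = 24.80; W sinα = 4.4
Slice 3: Δl = 2.8/cos11.6° = 2.858 m; N'_3 = 233·cos11.6° = 228.2; c'Δl = 50.59; W sinα = 46.9
Slice 4: Δl = 1.9/cos22.6° = 2.058 m; N'_4 = 135·cos22.6° = 124.6; c'Δl = 36.43; W sinα = 51.9
Slice 5: Δl = 2.9/cos34.9° = 3.536 m; N'_5 = 141·cos34.9° = 115.6; c'Δl = 62.59; W sinα = 80.7
Slice 6: Δl = 1.5/cos48.0° = 2.242 m; N'_6 = 23·cos48.0° = 15.4; c'Δl = 39.68; W sinα = 17.1
Σc'Δl = 265.9 kN/m; ΣN' = 709.9 kN/m; ΣW sinα = 186.7 kN/m
Resisting = 265.9 + 709.9·tan34.1° = 265.9 + 480.6 = 746.5 kN/m
FS = 746.5 / 186.7 = 3.997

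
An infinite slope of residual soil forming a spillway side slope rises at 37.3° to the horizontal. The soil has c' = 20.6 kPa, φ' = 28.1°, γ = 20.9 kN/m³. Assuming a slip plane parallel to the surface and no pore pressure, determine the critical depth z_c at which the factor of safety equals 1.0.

z_c = 6.84 m

Setting FS = 1.00 in FS = [c' + γz cos²β tanφ'] / [γz sinβ cosβ] and solving for z:
z = c' / [γ cosβ (FS·sinβ − cosβ·tanφ')]
  = 20.6 / [20.9·cos37.3°·(1.00·sin37.3° − cos37.3°·tan28.1°)]
  = 20.6 / [20.9·0.7955·(1.00·0.6060 − 0.7955·0.5340)]
  = 20.6 / 3.0133 = 6.836 m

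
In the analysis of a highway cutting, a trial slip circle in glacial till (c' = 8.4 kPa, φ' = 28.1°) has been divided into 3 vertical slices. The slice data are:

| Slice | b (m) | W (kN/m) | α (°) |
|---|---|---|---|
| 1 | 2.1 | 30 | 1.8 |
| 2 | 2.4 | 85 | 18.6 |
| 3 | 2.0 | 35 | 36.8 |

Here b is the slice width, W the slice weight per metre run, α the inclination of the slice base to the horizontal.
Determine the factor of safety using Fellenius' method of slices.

Ordinary method of slices: FS = Σ[c'·Δl_i + (W_i cosα_i)·tanφ'] / Σ W_i sinα_i, with Δl_i = b_i / cosα_i.
Slice 1: Δl = 2.1/cos1.8° = 2.101 m; N'_1 = 30·cos1.8° = 30.0; c'Δl = 17.65; W sinα = 0.9
Slice 2: Δl = 2.4/cos18.6° = 2.532 m; N'_2 = 85·cos18.6° = 80.6; c'Δl = 21.27; W sinα = 27.1
Slice 3: Δl = 2.0/cos36.8° = 2.498 m; N'_3 = 35·cos36.8° = 28.0; c'Δl = 20.98; W sinα = 21.0
Σc'Δl = 59.9 kN/m; ΣN' = 138.6 kN/m; ΣW sinα = 49.0 kN/m
Resisting = 59.9 + 138.6·tan28.1° = 59.9 + 74.0 = 133.9 kN/m
FS = 133.9 / 49.0 = 2.731

FS = 2.73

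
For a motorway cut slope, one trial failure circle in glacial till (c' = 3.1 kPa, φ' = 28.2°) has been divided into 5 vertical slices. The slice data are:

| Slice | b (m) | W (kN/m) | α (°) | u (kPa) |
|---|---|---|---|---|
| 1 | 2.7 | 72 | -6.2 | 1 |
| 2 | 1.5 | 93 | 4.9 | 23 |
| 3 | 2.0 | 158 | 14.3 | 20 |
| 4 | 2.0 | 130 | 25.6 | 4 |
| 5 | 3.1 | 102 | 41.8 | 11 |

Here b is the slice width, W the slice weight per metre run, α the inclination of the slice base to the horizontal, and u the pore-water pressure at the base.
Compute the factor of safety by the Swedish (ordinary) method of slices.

Ordinary method of slices: FS = Σ[c'·Δl_i + (W_i cosα_i − u_i·Δl_i)·tanφ'] / Σ W_i sinα_i, with Δl_i = b_i / cosα_i.
Slice 1: Δl = 2.7/cos(-6.2°) = 2.716 m; N'_1 = 72·cos(-6.2°) − 1·2.716 = 68.9; c'Δl = 8.42; W sinα = -7.8
Slice 2: Δl = 1.5/cos4.9° = 1.506 m; N'_2 = 93·cos4.9° − 23·1.506 = 58.0; c'Δl = 4.67; W sinα = 7.9
Slice 3: Δl = 2.0/cos14.3° = 2.064 m; N'_3 = 158·cos14.3° − 20·2.064 = 111.8; c'Δl = 6.40; W sinα = 39.0
Slice 4: Δl = 2.0/cos25.6° = 2.218 m; N'_4 = 130·cos25.6° − 4·2.218 = 108.4; c'Δl = 6.87; W sinα = 56.2
Slice 5: Δl = 3.1/cos41.8° = 4.158 m; N'_5 = 102·cos41.8° − 11·4.158 = 30.3; c'Δl = 12.89; W sinα = 68.0
Σc'Δl = 39.3 kN/m; ΣN' = 377.4 kN/m; ΣW sinα = 163.4 kN/m
Resisting = 39.3 + 377.4·tan28.2° = 39.3 + 202.4 = 241.6 kN/m
FS = 241.6 / 163.4 = 1.479

FS = 1.48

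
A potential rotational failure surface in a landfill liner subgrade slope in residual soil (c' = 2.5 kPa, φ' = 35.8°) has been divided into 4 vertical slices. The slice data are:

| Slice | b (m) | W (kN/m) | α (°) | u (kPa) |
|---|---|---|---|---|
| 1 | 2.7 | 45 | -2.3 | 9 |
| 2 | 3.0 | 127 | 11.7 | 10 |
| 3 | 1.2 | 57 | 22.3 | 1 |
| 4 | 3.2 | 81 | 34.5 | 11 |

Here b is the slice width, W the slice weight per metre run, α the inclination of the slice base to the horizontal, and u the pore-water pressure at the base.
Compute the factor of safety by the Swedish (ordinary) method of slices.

FS = 1.80

Ordinary method of slices: FS = Σ[c'·Δl_i + (W_i cosα_i − u_i·Δl_i)·tanφ'] / Σ W_i sinα_i, with Δl_i = b_i / cosα_i.
Slice 1: Δl = 2.7/cos(-2.3°) = 2.702 m; N'_1 = 45·cos(-2.3°) − 9·2.702 = 20.6; c'Δl = 6.76; W sinα = -1.8
Slice 2: Δl = 3.0/cos11.7° = 3.064 m; N'_2 = 127·cos11.7° − 10·3.064 = 93.7; c'Δl = 7.66; W sinα = 25.8
Slice 3: Δl = 1.2/cos22.3° = 1.297 m; N'_3 = 57·cos22.3° − 1·1.297 = 51.4; c'Δl = 3.24; W sinα = 21.6
Slice 4: Δl = 3.2/cos34.5° = 3.883 m; N'_4 = 81·cos34.5° − 11·3.883 = 24.0; c'Δl = 9.71; W sinα = 45.9
Σc'Δl = 27.4 kN/m; ΣN' = 189.9 kN/m; ΣW sinα = 91.5 kN/m
Resisting = 27.4 + 189.9·tan35.8° = 27.4 + 136.9 = 164.3 kN/m
FS = 164.3 / 91.5 = 1.796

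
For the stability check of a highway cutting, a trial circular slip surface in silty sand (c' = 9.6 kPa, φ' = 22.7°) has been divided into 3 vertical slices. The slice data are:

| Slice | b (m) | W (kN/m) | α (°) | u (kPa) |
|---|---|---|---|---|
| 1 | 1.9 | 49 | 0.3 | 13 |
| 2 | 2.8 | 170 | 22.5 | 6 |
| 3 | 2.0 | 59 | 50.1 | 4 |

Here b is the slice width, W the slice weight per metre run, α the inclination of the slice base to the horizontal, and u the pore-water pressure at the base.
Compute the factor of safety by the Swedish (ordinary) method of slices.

Ordinary method of slices: FS = Σ[c'·Δl_i + (W_i cosα_i − u_i·Δl_i)·tanφ'] / Σ W_i sinα_i, with Δl_i = b_i / cosα_i.
Slice 1: Δl = 1.9/cos0.3° = 1.900 m; N'_1 = 49·cos0.3° − 13·1.900 = 24.3; c'Δl = 18.24; W sinα = 0.3
Slice 2: Δl = 2.8/cos22.5° = 3.031 m; N'_2 = 170·cos22.5° − 6·3.031 = 138.9; c'Δl = 29.09; W sinα = 65.1
Slice 3: Δl = 2.0/cos50.1° = 3.118 m; N'_3 = 59·cos50.1° − 4·3.118 = 25.4; c'Δl = 29.93; W sinα = 45.3
Σc'Δl = 77.3 kN/m; ΣN' = 188.5 kN/m; ΣW sinα = 110.6 kN/m
Resisting = 77.3 + 188.5·tan22.7° = 77.3 + 78.9 = 156.1 kN/m
FS = 156.1 / 110.6 = 1.412

FS = 1.41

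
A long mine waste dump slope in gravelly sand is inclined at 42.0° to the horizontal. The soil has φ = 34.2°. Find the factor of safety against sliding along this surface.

For a dry cohesionless infinite slope the factor of safety is FS = tanφ / tanβ.
FS = tan34.2° / tan42.0° = 0.6796 / 0.9004 = 0.755

FS = 0.75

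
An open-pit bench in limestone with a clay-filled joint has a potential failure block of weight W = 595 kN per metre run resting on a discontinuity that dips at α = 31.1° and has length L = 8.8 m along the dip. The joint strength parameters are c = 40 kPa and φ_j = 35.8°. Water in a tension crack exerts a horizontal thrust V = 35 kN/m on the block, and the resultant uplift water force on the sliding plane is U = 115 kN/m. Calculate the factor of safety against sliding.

FS = 1.85

Resolving the block weight along and normal to the plane and applying the Mohr–Coulomb strength on the joint:
N' = W cosα − U − V sinα = 595·cos31.1° − 115 − 35·sin31.1° = 376.4 kN/m
Driving force T = W sinα + V cosα = 595·sin31.1° + 35·cos31.1° = 337.3 kN/m
Resisting force R = c·L + N'·tanφ_j = 40·8.8 + 376.4·tan35.8° = 352.0 + 271.5 = 623.5 kN/m
FS = R / T = 623.5 / 337.3 = 1.848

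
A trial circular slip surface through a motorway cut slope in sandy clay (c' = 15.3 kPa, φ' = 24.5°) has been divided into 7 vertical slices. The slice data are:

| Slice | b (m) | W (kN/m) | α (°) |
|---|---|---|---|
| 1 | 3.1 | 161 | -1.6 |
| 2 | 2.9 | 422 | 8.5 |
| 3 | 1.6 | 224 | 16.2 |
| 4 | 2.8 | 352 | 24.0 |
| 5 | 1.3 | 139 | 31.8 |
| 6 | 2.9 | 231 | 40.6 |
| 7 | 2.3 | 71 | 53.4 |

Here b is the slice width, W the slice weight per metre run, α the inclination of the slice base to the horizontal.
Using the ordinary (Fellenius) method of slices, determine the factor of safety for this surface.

Ordinary method of slices: FS = Σ[c'·Δl_i + (W_i cosα_i)·tanφ'] / Σ W_i sinα_i, with Δl_i = b_i / cosα_i.
Slice 1: Δl = 3.1/cos(-1.6°) = 3.101 m; N'_1 = 161·cos(-1.6°) = 160.9; c'Δl = 47.45; W sinα = -4.5
Slice 2: Δl = 2.9/cos8.5° = 2.932 m; N'_2 = 422·cos8.5° = 417.4; c'Δl = 44.86; W sinα = 62.4
Slice 3: Δl = 1.6/cos16.2° = 1.666 m; N'_3 = 224·cos16.2° = 215.1; c'Δl = 25.49; W sinα = 62.5
Slice 4: Δl = 2.8/cos24.0° = 3.065 m; N'_4 = 352·cos24.0° = 321.6; c'Δl = 46.89; W sinα = 143.2
Slice 5: Δl = 1.3/cos31.8° = 1.530 m; N'_5 = 139·cos31.8° = 118.1; c'Δl = 23.40; W sinα = 73.2
Slice 6: Δl = 2.9/cos40.6° = 3.819 m; N'_6 = 231·cos40.6° = 175.4; c'Δl = 58.44; W sinα = 150.3
Slice 7: Δl = 2.3/cos53.4° = 3.858 m; N'_7 = 71·cos53.4° = 42.3; c'Δl = 59.02; W sinα = 57.0
Σc'Δl = 305.6 kN/m; ΣN' = 1450.8 kN/m; ΣW sinα = 544.1 kN/m
Resisting = 305.6 + 1450.8·tan24.5° = 305.6 + 661.2 = 966.7 kN/m
FS = 966.7 / 544.1 = 1.777

FS = 1.78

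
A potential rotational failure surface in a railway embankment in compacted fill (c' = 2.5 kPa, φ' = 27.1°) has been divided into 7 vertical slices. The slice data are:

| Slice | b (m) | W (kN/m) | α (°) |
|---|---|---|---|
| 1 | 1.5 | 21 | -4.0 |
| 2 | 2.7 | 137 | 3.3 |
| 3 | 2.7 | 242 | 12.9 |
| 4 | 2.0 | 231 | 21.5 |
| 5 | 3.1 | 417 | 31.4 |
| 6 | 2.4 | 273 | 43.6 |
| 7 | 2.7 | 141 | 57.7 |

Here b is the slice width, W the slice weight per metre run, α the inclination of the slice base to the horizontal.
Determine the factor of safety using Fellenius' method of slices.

Ordinary method of slices: FS = Σ[c'·Δl_i + (W_i cosα_i)·tanφ'] / Σ W_i sinα_i, with Δl_i = b_i / cosα_i.
Slice 1: Δl = 1.5/cos(-4.0°) = 1.504 m; N'_1 = 21·cos(-4.0°) = 20.9; c'Δl = 3.76; W sinα = -1.5
Slice 2: Δl = 2.7/cos3.3° = 2.704 m; N'_2 = 137·cos3.3° = 136.8; c'Δl = 6.76; W sinα = 7.9
Slice 3: Δl = 2.7/cos12.9° = 2.770 m; N'_3 = 242·cos12.9° = 235.9; c'Δl = 6.92; W sinα = 54.0
Slice 4: Δl = 2.0/cos21.5° = 2.150 m; N'_4 = 231·cos21.5° = 214.9; c'Δl = 5.37; W sinα = 84.7
Slice 5: Δl = 3.1/cos31.4° = 3.632 m; N'_5 = 417·cos31.4° = 355.9; c'Δl = 9.08; W sinα = 217.3
Slice 6: Δl = 2.4/cos43.6° = 3.314 m; N'_6 = 273·cos43.6° = 197.7; c'Δl = 8.29; W sinα = 188.3
Slice 7: Δl = 2.7/cos57.7° = 5.053 m; N'_7 = 141·cos57.7° = 75.3; c'Δl = 12.63; W sinα = 119.2
Σc'Δl = 52.8 kN/m; ΣN' = 1237.5 kN/m; ΣW sinα = 669.8 kN/m
Resisting = 52.8 + 1237.5·tan27.1° = 52.8 + 633.3 = 686.1 kN/m
FS = 686.1 / 669.8 = 1.024

FS = 1.02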